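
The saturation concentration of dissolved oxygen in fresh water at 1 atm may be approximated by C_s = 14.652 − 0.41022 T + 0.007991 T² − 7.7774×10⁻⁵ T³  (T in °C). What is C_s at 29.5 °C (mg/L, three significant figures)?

C_s ≈ 7.51 mg/L

C_s = 14.652 − 0.41022×29.5 + 0.007991×29.5² − 7.7774×10⁻⁵×29.5³ = 7.508 mg/L.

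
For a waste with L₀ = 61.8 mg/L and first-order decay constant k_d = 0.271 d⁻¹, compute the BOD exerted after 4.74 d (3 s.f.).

y_t = L₀(1 − e^(−k_d t)) = 61.8 × (1 − e^(−0.271×4.74))
= 61.8 × (1 − 0.2768) = 61.8 × 0.7232 = 44.70 mg/L.

y ≈ 44.7 mg/L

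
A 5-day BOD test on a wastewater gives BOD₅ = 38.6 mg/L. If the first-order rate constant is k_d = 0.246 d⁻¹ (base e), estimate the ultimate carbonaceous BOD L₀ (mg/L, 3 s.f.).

L₀ ≈ 54.5 mg/L

BOD₅ = L₀(1 − e^(−5k_d)) ⇒ L₀ = BOD₅ / (1 − e^(−5×0.246))
= 38.6 / (1 − 0.2923) = 38.6 / 0.7077 = 54.54 mg/L.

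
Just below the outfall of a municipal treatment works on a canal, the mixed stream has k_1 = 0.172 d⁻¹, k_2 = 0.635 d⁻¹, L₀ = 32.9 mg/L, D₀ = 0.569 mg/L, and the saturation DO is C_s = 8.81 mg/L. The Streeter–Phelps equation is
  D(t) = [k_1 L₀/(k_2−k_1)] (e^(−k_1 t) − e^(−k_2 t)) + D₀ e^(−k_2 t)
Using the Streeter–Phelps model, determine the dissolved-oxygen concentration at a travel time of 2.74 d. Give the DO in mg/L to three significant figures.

DO ≈ 3.23 mg/L

k_1 L₀/(k_2−k_1) = 0.172×32.9/(0.635−0.172) = 5.659/0.4630 = 12.22 mg/L.
e^(−k_1 t) = e^(−0.172×2.740) = 0.6242; e^(−k_2 t) = e^(−0.635×2.740) = 0.1755.
D = 12.22 × (0.6242 − 0.1755) + 0.569 × 0.1755 = 5.484 + 0.09988 = 5.583 mg/L.
DO = C_s − D = 8.81 − 5.583 = 3.227 mg/L.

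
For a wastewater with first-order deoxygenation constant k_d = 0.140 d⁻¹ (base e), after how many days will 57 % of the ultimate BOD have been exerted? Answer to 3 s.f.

y/L₀ = 1 − e^(−k_d t) = 0.57 ⇒ e^(−k_d t) = 0.430
t = −ln(0.430) / 0.140 = 0.8440 / 0.140 = 6.028 d.

t ≈ 6.03 d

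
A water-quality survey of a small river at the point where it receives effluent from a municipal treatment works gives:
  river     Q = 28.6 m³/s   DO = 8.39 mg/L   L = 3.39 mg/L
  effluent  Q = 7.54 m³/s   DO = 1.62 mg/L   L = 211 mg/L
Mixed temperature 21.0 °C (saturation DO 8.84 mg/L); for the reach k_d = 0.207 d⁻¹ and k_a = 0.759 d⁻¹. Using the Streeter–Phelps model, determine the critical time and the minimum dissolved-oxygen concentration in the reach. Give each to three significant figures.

Mixed DO = (28.6×8.39 + 7.54×1.62)/(28.6+7.54) = 252.2/36.14 = 6.978 mg/L.
Mixed L₀ = (28.6×3.39 + 7.54×211)/(36.14) = 1688/36.14 = 46.70 mg/L.
Initial deficit D₀ = C_s − DO₀ = 8.84 − 6.978 = 1.862 mg/L.
t_c = (1/0.5520) ln[(0.759/0.207)(1 − 1.862×0.5520/(0.207×46.70))] = 1.812 × ln(3.277) = 2.150 d.
D_c = (0.207/0.759) × 46.70 × e^(−0.207×2.150) = 0.2727 × 46.70 × 0.6408 = 8.162 mg/L.
Minimum DO = 8.84 − 8.162 = 0.6780 mg/L.

t_c ≈ 2.15 d; minimum DO ≈ 0.678 mg/L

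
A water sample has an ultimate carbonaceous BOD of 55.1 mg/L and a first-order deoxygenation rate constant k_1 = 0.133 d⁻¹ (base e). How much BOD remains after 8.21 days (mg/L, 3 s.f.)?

L ≈ 18.5 mg/L

L_t = L₀ e^(−k_1 t) = 55.1 × e^(−0.133×8.21) = 55.1 × 0.3356 = 18.49 mg/L.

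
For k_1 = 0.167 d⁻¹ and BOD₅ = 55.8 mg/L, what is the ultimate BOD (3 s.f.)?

L₀ ≈ 98.6 mg/L

BOD₅ = L₀(1 − e^(−5k_1)) ⇒ L₀ = BOD₅ / (1 − e^(−5×0.167))
= 55.8 / (1 − 0.4339) = 55.8 / 0.5661 = 98.56 mg/L.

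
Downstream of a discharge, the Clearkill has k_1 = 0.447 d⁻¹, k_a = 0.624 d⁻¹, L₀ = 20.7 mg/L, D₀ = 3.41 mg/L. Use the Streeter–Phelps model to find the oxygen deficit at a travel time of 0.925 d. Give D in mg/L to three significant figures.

D ≈ 7.14 mg/L

k_1 L₀/(k_a−k_1) = 0.447×20.7/(0.624−0.447) = 9.253/0.1770 = 52.28 mg/L.
e^(−k_1 t) = e^(−0.447×0.9250) = 0.6613; e^(−k_a t) = e^(−0.624×0.9250) = 0.5615.
D = 52.28 × (0.6613 − 0.5615) + 3.41 × 0.5615 = 5.221 + 1.915 = 7.136 mg/L.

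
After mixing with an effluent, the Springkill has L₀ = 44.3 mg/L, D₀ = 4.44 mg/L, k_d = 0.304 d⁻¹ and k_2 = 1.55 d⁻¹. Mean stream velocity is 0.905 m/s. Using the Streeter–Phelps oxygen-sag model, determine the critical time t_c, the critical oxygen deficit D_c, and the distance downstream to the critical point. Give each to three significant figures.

t_c ≈ 0.883 d; D_c ≈ 6.64 mg/L; x_c ≈ 69.0 km

At the critical point dD/dt = 0, so k_d L₀ e^(−k_d t) = k_2 D. Substituting D(t) from the Streeter–Phelps equation and solving for t gives
t_c = ln[(k_2/k_d)(1 − D₀(k_2−k_d)/(k_d L₀))] / (k_2−k_d).
Here k_2−k_d = 1.246 d⁻¹ and 1 − D₀(k_2−k_d)/(k_d L₀) = 1 − 4.44×1.246/(0.304×44.3) = 0.5892, so
t_c = ln(5.099 × 0.5892) / 1.246 = 1.100 / 1.246 = 0.8828 d.
D_c = (k_d/k_2) L₀ e^(−k_d t_c) = (0.304/1.55) × 44.3 × e^(−0.304×0.8828) = 0.1961 × 44.3 × 0.7646 = 6.643 mg/L.
x_c = v t_c = 0.905 m/s × 0.8828 d × 86400 s/d = 69030 m ≈ 69.0 km.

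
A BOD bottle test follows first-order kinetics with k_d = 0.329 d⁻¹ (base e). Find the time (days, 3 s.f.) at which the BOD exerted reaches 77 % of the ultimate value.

y/L₀ = 1 − e^(−k_d t) = 0.77 ⇒ e^(−k_d t) = 0.230
t = −ln(0.230) / 0.329 = 1.470 / 0.329 = 4.467 d.

t ≈ 4.47 d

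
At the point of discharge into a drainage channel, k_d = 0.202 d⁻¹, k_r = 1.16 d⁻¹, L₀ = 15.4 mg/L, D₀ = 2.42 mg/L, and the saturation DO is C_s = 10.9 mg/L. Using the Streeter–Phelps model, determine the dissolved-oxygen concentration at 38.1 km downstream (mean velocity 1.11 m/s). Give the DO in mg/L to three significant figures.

DO ≈ 8.42 mg/L

Travel time t = x/v = 38.1 km / (1.11 m/s) = 38100 m / 1.11 m/s = 34320 s = 0.3973 d.
k_d L₀/(k_r−k_d) = 0.202×15.4/(1.16−0.202) = 3.111/0.9580 = 3.247 mg/L.
e^(−k_d t) = e^(−0.202×0.3973) = 0.9229; e^(−k_r t) = e^(−1.16×0.3973) = 0.6308.
D = 3.247 × (0.9229 − 0.6308) + 2.42 × 0.6308 = 0.9486 + 1.526 = 2.475 mg/L.
DO = C_s − D = 10.9 − 2.475 = 8.425 mg/L.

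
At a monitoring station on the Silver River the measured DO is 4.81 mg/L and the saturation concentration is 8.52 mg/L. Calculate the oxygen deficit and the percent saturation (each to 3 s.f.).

D = C_s − C = 8.52 − 4.81 = 3.71 mg/L.
% saturation = 4.81/8.52 × 100 = 56.5 %.

D ≈ 3.71 mg/L; 56.5 % saturation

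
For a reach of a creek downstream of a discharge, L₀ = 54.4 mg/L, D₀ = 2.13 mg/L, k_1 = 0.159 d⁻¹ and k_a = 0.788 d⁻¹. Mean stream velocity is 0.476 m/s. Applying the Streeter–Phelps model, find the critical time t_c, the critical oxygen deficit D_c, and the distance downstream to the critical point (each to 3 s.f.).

t_c ≈ 2.28 d; D_c ≈ 7.64 mg/L; x_c ≈ 93.6 km

t_c = [1/(k_a−k_1)] ln[(k_a/k_1)(1 − D₀(k_a−k_1)/(k_1 L₀))]
= [1/(0.788−0.159)] ln[(0.788/0.159)(1 − 2.13×0.6290/(0.159×54.4))]
= (1/0.6290) ln[4.956 × 0.8451] = 1.590 × ln(4.188) = 1.590 × 1.432 = 2.277 d.
D_c = (k_1/k_a) L₀ e^(−k_1 t_c) = (0.159/0.788) × 54.4 × e^(−0.159×2.277) = 0.2018 × 54.4 × 0.6962 = 7.642 mg/L.
x_c = v t_c = 0.476 m/s × 2.277 d × 86400 s/d = 93650 m ≈ 93.6 km.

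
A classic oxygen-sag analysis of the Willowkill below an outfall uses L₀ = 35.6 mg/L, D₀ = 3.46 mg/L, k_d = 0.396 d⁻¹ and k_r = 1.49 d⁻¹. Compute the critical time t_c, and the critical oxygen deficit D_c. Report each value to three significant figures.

t_c ≈ 0.925 d; D_c ≈ 6.56 mg/L

t_c = [1/(k_r−k_d)] ln[(k_r/k_d)(1 − D₀(k_r−k_d)/(k_d L₀))]
= [1/(1.49−0.396)] ln[(1.49/0.396)(1 − 3.46×1.094/(0.396×35.6))]
= (1/1.094) ln[3.763 × 0.7315] = 0.9141 × ln(2.752) = 0.9141 × 1.012 = 0.9255 d.
L(t_c) = L₀ e^(−k_d t_c) = 35.6 × 0.6932 = 24.68 mg/L, and at the critical point k_r D_c = k_d L, so D_c = (0.396/1.49) × 24.68 = 6.558 mg/L.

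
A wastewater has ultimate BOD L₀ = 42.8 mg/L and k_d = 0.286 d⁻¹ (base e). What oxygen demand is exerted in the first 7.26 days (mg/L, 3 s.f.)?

y_t = L₀(1 − e^(−k_d t)) = 42.8 × (1 − e^(−0.286×7.26))
= 42.8 × (1 − 0.1254) = 42.8 × 0.8746 = 37.43 mg/L.

y ≈ 37.4 mg/L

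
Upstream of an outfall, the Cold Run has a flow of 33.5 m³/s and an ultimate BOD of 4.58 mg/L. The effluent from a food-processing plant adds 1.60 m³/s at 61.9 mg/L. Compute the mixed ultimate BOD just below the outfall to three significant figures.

Flow-weighted mixing: C = (Q_r C_r + Q_w C_w)/(Q_r + Q_w)
= (33.5×4.58 + 1.60×61.9)/(33.5 + 1.60) = 252.5/35.10 = 7.193 mg/L.

7.19 mg/L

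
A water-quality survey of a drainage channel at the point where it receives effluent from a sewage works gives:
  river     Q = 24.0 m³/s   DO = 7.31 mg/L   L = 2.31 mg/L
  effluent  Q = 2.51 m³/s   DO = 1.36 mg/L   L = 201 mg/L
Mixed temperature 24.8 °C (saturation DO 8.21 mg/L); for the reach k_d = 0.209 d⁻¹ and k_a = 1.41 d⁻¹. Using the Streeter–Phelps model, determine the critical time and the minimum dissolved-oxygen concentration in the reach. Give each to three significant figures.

Mixed DO = (24.0×7.31 + 2.51×1.36)/(24.0+2.51) = 178.9/26.51 = 6.747 mg/L.
Mixed L₀ = (24.0×2.31 + 2.51×201)/(26.51) = 559.9/26.51 = 21.12 mg/L.
Initial deficit D₀ = C_s − DO₀ = 8.21 − 6.747 = 1.463 mg/L.
t_c = (1/1.201) ln[(1.41/0.209)(1 − 1.463×1.201/(0.209×21.12))] = 0.8326 × ln(4.061) = 1.167 d.
D_c = (0.209/1.41) × 21.12 × e^(−0.209×1.167) = 0.1482 × 21.12 × 0.7836 = 2.453 mg/L.
Minimum DO = 8.21 − 2.453 = 5.757 mg/L.

t_c ≈ 1.17 d; minimum DO ≈ 5.76 mg/L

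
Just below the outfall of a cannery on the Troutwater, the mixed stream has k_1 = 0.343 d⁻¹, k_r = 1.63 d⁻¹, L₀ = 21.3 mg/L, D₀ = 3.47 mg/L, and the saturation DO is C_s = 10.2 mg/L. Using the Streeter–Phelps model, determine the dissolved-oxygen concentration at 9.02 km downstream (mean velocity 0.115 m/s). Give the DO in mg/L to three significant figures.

DO ≈ 6.54 mg/L

Travel time t = x/v = 9.02 km / (0.115 m/s) = 9020 m / 0.115 m/s = 78430 s = 0.9078 d.
k_1 L₀/(k_r−k_1) = 0.343×21.3/(1.63−0.343) = 7.306/1.287 = 5.677 mg/L.
e^(−k_1 t) = e^(−0.343×0.9078) = 0.7324; e^(−k_r t) = e^(−1.63×0.9078) = 0.2277.
D = 5.677 × (0.7324 − 0.2277) + 3.47 × 0.2277 = 2.865 + 0.7901 = 3.655 mg/L.
DO = C_s − D = 10.2 − 3.655 = 6.545 mg/L.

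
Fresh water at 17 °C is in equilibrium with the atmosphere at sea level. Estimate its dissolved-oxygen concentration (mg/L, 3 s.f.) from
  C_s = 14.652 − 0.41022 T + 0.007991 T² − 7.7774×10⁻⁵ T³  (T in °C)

C_s ≈ 9.61 mg/L

C_s = 14.652 − 0.41022×17 + 0.007991×17² − 7.7774×10⁻⁵×17³ = 9.606 mg/L.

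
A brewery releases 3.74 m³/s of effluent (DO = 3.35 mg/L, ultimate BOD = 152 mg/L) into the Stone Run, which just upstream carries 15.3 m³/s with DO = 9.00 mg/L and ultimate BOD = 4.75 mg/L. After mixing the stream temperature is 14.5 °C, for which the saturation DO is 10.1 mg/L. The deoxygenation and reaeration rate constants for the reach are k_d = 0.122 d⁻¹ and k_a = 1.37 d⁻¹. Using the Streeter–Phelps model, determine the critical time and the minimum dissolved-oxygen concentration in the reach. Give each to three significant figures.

Mixed DO = (15.3×9.00 + 3.74×3.35)/(15.3+3.74) = 150.2/19.04 = 7.890 mg/L.
Mixed L₀ = (15.3×4.75 + 3.74×152)/(19.04) = 641.2/19.04 = 33.67 mg/L.
Initial deficit D₀ = C_s − DO₀ = 10.1 − 7.890 = 2.210 mg/L.
t_c = (1/1.248) ln[(1.37/0.122)(1 − 2.210×1.248/(0.122×33.67))] = 0.8013 × ln(3.691) = 1.046 d.
D_c = (0.122/1.37) × 33.67 × e^(−0.122×1.046) = 0.08905 × 33.67 × 0.8801 = 2.639 mg/L.
Minimum DO = 10.1 − 2.639 = 7.461 mg/L.

t_c ≈ 1.05 d; minimum DO ≈ 7.46 mg/L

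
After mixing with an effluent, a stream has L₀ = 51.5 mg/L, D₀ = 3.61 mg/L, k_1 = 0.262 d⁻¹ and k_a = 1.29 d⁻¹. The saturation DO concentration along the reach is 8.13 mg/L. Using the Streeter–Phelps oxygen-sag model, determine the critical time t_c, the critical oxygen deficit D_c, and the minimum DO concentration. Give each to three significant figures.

t_c ≈ 1.24 d; D_c ≈ 7.56 mg/L; min DO ≈ 0.567 mg/L

t_c = [1/(k_a−k_1)] ln[(k_a/k_1)(1 − D₀(k_a−k_1)/(k_1 L₀))]
= [1/(1.29−0.262)] ln[(1.29/0.262)(1 − 3.61×1.028/(0.262×51.5))]
= (1/1.028) ln[4.924 × 0.7250] = 0.9728 × ln(3.569) = 0.9728 × 1.272 = 1.238 d.
L(t_c) = L₀ e^(−k_1 t_c) = 51.5 × 0.7230 = 37.24 mg/L, and at the critical point k_a D_c = k_1 L, so D_c = (0.262/1.29) × 37.24 = 7.563 mg/L.
Minimum DO = C_s − D_c = 8.13 − 7.563 = 0.5672 mg/L.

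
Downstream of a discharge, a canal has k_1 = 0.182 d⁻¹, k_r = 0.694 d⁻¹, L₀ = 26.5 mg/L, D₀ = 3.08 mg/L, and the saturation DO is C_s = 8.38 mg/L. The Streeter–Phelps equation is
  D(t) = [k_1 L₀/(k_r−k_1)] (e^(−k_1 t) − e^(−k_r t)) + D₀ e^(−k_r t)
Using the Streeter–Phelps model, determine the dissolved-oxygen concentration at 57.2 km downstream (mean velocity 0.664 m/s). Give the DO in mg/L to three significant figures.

DO ≈ 3.70 mg/L

Travel time t = x/v = 57.2 km / (0.664 m/s) = 57200 m / 0.664 m/s = 86140 s = 0.9970 d.
k_1 L₀/(k_r−k_1) = 0.182×26.5/(0.694−0.182) = 4.823/0.5120 = 9.420 mg/L.
e^(−k_1 t) = e^(−0.182×0.9970) = 0.8340; e^(−k_r t) = e^(−0.694×0.9970) = 0.5006.
D = 9.420 × (0.8340 − 0.5006) + 3.08 × 0.5006 = 3.141 + 1.542 = 4.683 mg/L.
DO = C_s − D = 8.38 − 4.683 = 3.697 mg/L.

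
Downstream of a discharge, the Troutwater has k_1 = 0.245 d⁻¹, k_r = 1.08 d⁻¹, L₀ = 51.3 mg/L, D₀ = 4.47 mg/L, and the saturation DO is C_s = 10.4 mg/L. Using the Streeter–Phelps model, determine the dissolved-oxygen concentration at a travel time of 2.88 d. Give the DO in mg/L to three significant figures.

k_1 L₀/(k_r−k_1) = 0.245×51.3/(1.08−0.245) = 12.57/0.8350 = 15.05 mg/L.
e^(−k_1 t) = e^(−0.245×2.880) = 0.4938; e^(−k_r t) = e^(−1.08×2.880) = 0.04458.
D = 15.05 × (0.4938 − 0.04458) + 4.47 × 0.04458 = 6.762 + 0.1993 = 6.961 mg/L.
DO = C_s − D = 10.4 − 6.961 = 3.439 mg/L.

DO ≈ 3.44 mg/L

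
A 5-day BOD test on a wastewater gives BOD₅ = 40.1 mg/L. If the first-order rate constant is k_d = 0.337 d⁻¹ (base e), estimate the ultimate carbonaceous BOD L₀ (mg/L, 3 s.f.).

BOD₅ = L₀(1 − e^(−5k_d)) ⇒ L₀ = BOD₅ / (1 − e^(−5×0.337))
= 40.1 / (1 − 0.1854) = 40.1 / 0.8146 = 49.23 mg/L.

L₀ ≈ 49.2 mg/L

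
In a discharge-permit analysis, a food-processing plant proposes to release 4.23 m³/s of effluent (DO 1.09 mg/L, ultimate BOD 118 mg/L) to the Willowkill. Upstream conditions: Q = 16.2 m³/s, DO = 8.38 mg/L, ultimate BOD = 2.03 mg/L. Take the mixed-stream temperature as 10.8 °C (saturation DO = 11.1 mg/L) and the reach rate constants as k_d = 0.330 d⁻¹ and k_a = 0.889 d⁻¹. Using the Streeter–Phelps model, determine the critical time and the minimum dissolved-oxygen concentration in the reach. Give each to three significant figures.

Mixed DO = (16.2×8.38 + 4.23×1.09)/(16.2+4.23) = 140.4/20.43 = 6.871 mg/L.
Mixed L₀ = (16.2×2.03 + 4.23×118)/(20.43) = 532.0/20.43 = 26.04 mg/L.
Initial deficit D₀ = C_s − DO₀ = 11.1 − 6.871 = 4.229 mg/L.
t_c = (1/0.5590) ln[(0.889/0.330)(1 − 4.229×0.5590/(0.330×26.04))] = 1.789 × ln(1.953) = 1.197 d.
D_c = (0.330/0.889) × 26.04 × e^(−0.330×1.197) = 0.3712 × 26.04 × 0.6736 = 6.512 mg/L.
Minimum DO = 11.1 − 6.512 = 4.588 mg/L.

t_c ≈ 1.20 d; minimum DO ≈ 4.59 mg/L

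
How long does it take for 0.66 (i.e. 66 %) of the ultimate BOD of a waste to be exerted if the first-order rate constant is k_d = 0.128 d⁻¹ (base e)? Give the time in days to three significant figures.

y/L₀ = 1 − e^(−k_d t) = 0.66 ⇒ e^(−k_d t) = 0.340
t = −ln(0.340) / 0.128 = 1.079 / 0.128 = 8.428 d.

t ≈ 8.43 d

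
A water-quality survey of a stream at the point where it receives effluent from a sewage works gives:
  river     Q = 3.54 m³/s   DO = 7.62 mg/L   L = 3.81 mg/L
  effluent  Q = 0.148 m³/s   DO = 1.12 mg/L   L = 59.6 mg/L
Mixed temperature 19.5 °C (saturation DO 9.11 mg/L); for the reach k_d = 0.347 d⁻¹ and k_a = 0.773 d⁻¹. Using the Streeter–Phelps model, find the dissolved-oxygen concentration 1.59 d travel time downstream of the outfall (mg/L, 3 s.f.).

Mixed DO = (3.54×7.62 + 0.148×1.12)/(3.54+0.148) = 27.14/3.688 = 7.359 mg/L.
Mixed L₀ = (3.54×3.81 + 0.148×59.6)/(3.688) = 22.31/3.688 = 6.049 mg/L.
Initial deficit D₀ = C_s − DO₀ = 9.11 − 7.359 = 1.751 mg/L.
D(1.59) = [0.347×6.049/(0.773−0.347)](e^(−0.347×1.59) − e^(−0.773×1.59)) + 1.751 e^(−0.773×1.59)
= 4.927 × (0.5760 − 0.2926) + 1.751 × 0.2926 = 1.909 mg/L.
DO = 9.11 − 1.909 = 7.201 mg/L.

DO ≈ 7.20 mg/L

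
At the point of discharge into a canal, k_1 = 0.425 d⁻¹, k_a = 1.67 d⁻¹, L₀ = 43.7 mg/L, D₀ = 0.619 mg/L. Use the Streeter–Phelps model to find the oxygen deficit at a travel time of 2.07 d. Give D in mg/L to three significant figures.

D ≈ 5.74 mg/L

k_1 L₀/(k_a−k_1) = 0.425×43.7/(1.67−0.425) = 18.57/1.245 = 14.92 mg/L.
e^(−k_1 t) = e^(−0.425×2.070) = 0.4149; e^(−k_a t) = e^(−1.67×2.070) = 0.03153.
D = 14.92 × (0.4149 − 0.03153) + 0.619 × 0.03153 = 5.719 + 0.01952 = 5.738 mg/L.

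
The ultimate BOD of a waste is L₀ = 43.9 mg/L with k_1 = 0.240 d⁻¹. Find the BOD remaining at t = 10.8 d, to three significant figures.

L ≈ 3.29 mg/L

L_t = L₀ e^(−k_1 t) = 43.9 × e^(−0.240×10.8) = 43.9 × 0.07487 = 3.287 mg/L.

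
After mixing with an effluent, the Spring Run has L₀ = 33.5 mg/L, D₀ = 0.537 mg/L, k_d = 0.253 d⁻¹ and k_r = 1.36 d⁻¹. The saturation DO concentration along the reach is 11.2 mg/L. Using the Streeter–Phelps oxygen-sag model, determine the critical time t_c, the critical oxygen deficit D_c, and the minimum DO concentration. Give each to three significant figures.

t_c ≈ 1.45 d; D_c ≈ 4.31 mg/L; min DO ≈ 6.89 mg/L

With k_r/k_d = 5.375 and 1 − D₀(k_r−k_d)/(k_d L₀) = 0.9299,
t_c = ln(5.375 × 0.9299) / (1.36 − 0.253) = ln(4.998) / 1.107 = 1.609/1.107 = 1.454 d.
L(t_c) = L₀ e^(−k_d t_c) = 33.5 × 0.6923 = 23.19 mg/L, and at the critical point k_r D_c = k_d L, so D_c = (0.253/1.36) × 23.19 = 4.314 mg/L.
Minimum DO = C_s − D_c = 11.2 − 4.314 = 6.886 mg/L.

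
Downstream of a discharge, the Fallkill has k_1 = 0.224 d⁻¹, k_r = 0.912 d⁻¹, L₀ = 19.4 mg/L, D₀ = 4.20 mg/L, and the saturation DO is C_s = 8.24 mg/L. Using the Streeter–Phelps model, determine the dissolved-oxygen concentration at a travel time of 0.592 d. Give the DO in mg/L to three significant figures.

DO ≈ 3.94 mg/L

k_1 L₀/(k_r−k_1) = 0.224×19.4/(0.912−0.224) = 4.346/0.6880 = 6.316 mg/L.
e^(−k_1 t) = e^(−0.224×0.5920) = 0.8758; e^(−k_r t) = e^(−0.912×0.5920) = 0.5828.
D = 6.316 × (0.8758 − 0.5828) + 4.20 × 0.5828 = 1.851 + 2.448 = 4.298 mg/L.
DO = C_s − D = 8.24 − 4.298 = 3.942 mg/L.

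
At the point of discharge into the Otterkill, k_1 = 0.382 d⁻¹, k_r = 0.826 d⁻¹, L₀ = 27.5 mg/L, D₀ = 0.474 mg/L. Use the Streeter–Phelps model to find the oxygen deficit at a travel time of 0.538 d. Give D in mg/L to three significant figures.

k_1 L₀/(k_r−k_1) = 0.382×27.5/(0.826−0.382) = 10.51/0.4440 = 23.66 mg/L.
e^(−k_1 t) = e^(−0.382×0.5380) = 0.8142; e^(−k_r t) = e^(−0.826×0.5380) = 0.6412.
D = 23.66 × (0.8142 − 0.6412) + 0.474 × 0.6412 = 4.093 + 0.3039 = 4.397 mg/L.

D ≈ 4.40 mg/L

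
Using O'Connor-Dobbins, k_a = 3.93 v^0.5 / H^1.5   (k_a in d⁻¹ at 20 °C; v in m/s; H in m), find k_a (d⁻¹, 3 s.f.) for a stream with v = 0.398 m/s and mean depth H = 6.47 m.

k_a = 3.93 × 0.398^0.5 / 6.47^1.5 = 3.93 × 0.6309 / 16.46 = 0.1507 d⁻¹.

k_a ≈ 0.151 d⁻¹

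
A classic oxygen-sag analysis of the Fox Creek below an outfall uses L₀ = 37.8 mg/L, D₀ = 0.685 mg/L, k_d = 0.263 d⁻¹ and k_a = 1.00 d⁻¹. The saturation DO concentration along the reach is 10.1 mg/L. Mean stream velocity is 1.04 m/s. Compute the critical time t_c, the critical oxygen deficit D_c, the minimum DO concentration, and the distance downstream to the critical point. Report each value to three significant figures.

t_c ≈ 1.74 d; D_c ≈ 6.29 mg/L; min DO ≈ 3.81 mg/L; x_c ≈ 156 km

With k_a/k_d = 3.802 and 1 − D₀(k_a−k_d)/(k_d L₀) = 0.9492,
t_c = ln(3.802 × 0.9492) / (1.00 − 0.263) = ln(3.609) / 0.7370 = 1.283/0.7370 = 1.741 d.
L(t_c) = L₀ e^(−k_d t_c) = 37.8 × 0.6325 = 23.91 mg/L, and at the critical point k_a D_c = k_d L, so D_c = (0.263/1.00) × 23.91 = 6.288 mg/L.
Minimum DO = C_s − D_c = 10.1 − 6.288 = 3.812 mg/L.
x_c = v t_c = 1.04 m/s × 1.741 d × 86400 s/d = 156500 m ≈ 156 km.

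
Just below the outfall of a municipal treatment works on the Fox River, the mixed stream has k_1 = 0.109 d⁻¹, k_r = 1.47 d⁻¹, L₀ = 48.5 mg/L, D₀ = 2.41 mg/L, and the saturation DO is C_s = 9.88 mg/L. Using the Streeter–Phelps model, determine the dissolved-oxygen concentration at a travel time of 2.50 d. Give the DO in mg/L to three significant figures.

k_1 L₀/(k_r−k_1) = 0.109×48.5/(1.47−0.109) = 5.287/1.361 = 3.884 mg/L.
e^(−k_1 t) = e^(−0.109×2.500) = 0.7615; e^(−k_r t) = e^(−1.47×2.500) = 0.02535.
D = 3.884 × (0.7615 − 0.02535) + 2.41 × 0.02535 = 2.859 + 0.06109 = 2.920 mg/L.
DO = C_s − D = 9.88 − 2.920 = 6.960 mg/L.

DO ≈ 6.96 mg/L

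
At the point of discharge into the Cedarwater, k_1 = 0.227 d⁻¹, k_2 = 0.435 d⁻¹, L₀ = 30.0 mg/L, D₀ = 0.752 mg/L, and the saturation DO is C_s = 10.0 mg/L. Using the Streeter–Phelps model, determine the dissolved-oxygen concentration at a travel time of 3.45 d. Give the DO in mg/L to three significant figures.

DO ≈ 2.17 mg/L

k_1 L₀/(k_2−k_1) = 0.227×30.0/(0.435−0.227) = 6.810/0.2080 = 32.74 mg/L.
e^(−k_1 t) = e^(−0.227×3.450) = 0.4570; e^(−k_2 t) = e^(−0.435×3.450) = 0.2230.
D = 32.74 × (0.4570 − 0.2230) + 0.752 × 0.2230 = 7.661 + 0.1677 = 7.829 mg/L.
DO = C_s − D = 10.0 − 7.829 = 2.171 mg/L.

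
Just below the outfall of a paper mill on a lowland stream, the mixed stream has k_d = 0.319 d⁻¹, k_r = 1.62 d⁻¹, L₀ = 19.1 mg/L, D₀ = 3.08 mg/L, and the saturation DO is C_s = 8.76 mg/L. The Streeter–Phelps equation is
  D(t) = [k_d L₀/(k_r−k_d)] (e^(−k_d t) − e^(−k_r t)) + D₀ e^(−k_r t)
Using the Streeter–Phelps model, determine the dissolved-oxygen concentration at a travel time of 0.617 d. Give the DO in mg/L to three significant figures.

DO ≈ 5.50 mg/L

k_d L₀/(k_r−k_d) = 0.319×19.1/(1.62−0.319) = 6.093/1.301 = 4.683 mg/L.
e^(−k_d t) = e^(−0.319×0.6170) = 0.8213; e^(−k_r t) = e^(−1.62×0.6170) = 0.3680.
D = 4.683 × (0.8213 − 0.3680) + 3.08 × 0.3680 = 2.123 + 1.134 = 3.256 mg/L.
DO = C_s − D = 8.76 − 3.256 = 5.504 mg/L.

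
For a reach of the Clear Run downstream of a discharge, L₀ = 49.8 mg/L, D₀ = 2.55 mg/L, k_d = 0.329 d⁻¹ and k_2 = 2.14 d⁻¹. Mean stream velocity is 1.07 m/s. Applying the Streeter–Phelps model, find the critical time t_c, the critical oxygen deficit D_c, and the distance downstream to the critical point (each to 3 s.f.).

t_c ≈ 0.851 d; D_c ≈ 5.79 mg/L; x_c ≈ 78.7 km

t_c = [1/(k_2−k_d)] ln[(k_2/k_d)(1 − D₀(k_2−k_d)/(k_d L₀))]
= [1/(2.14−0.329)] ln[(2.14/0.329)(1 − 2.55×1.811/(0.329×49.8))]
= (1/1.811) ln[6.505 × 0.7181] = 0.5522 × ln(4.671) = 0.5522 × 1.541 = 0.8511 d.
D_c = (k_d/k_2) L₀ e^(−k_d t_c) = (0.329/2.14) × 49.8 × e^(−0.329×0.8511) = 0.1537 × 49.8 × 0.7558 = 5.786 mg/L.
x_c = v t_c = 1.07 m/s × 0.8511 d × 86400 s/d = 78690 m ≈ 78.7 km.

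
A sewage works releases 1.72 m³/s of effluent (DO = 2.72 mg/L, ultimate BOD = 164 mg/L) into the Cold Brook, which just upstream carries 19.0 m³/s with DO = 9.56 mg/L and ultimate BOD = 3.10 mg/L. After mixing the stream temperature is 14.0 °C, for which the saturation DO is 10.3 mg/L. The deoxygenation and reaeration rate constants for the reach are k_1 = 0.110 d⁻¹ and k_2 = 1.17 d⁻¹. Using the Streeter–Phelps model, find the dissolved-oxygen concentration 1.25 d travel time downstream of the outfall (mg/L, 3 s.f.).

Mixed DO = (19.0×9.56 + 1.72×2.72)/(19.0+1.72) = 186.3/20.72 = 8.992 mg/L.
Mixed L₀ = (19.0×3.10 + 1.72×164)/(20.72) = 341.0/20.72 = 16.46 mg/L.
Initial deficit D₀ = C_s − DO₀ = 10.3 − 8.992 = 1.308 mg/L.
D(1.25) = [0.110×16.46/(1.17−0.110)](e^(−0.110×1.25) − e^(−1.17×1.25)) + 1.308 e^(−1.17×1.25)
= 1.708 × (0.8715 − 0.2317) + 1.308 × 0.2317 = 1.396 mg/L.
DO = 10.3 − 1.396 = 8.904 mg/L.

DO ≈ 8.90 mg/L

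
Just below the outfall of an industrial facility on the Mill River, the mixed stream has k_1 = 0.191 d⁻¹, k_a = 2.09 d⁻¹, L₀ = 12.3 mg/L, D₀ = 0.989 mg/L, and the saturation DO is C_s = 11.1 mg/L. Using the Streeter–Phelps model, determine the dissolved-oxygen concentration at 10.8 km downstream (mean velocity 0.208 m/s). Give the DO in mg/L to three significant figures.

DO ≈ 10.1 mg/L

Travel time t = x/v = 10.8 km / (0.208 m/s) = 10800 m / 0.208 m/s = 51920 s = 0.6010 d.
k_1 L₀/(k_a−k_1) = 0.191×12.3/(2.09−0.191) = 2.349/1.899 = 1.237 mg/L.
e^(−k_1 t) = e^(−0.191×0.6010) = 0.8916; e^(−k_a t) = e^(−2.09×0.6010) = 0.2848.
D = 1.237 × (0.8916 − 0.2848) + 0.989 × 0.2848 = 0.7507 + 0.2817 = 1.032 mg/L.
DO = C_s − D = 11.1 − 1.032 = 10.07 mg/L.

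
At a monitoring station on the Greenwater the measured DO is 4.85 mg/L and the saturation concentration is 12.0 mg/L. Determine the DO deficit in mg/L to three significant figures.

D ≈ 7.15 mg/L

D = C_s − C = 12.0 − 4.85 = 7.15 mg/L.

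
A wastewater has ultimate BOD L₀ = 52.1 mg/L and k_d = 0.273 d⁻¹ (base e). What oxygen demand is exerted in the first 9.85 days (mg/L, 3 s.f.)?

y ≈ 48.6 mg/L

y_t = L₀(1 − e^(−k_d t)) = 52.1 × (1 − e^(−0.273×9.85))
= 52.1 × (1 − 0.06795) = 52.1 × 0.9321 = 48.56 mg/L.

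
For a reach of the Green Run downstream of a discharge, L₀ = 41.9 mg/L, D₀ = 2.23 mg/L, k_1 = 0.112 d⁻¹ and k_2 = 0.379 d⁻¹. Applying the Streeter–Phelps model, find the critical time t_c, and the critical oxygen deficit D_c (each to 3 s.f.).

At the critical point dD/dt = 0, so k_1 L₀ e^(−k_1 t) = k_2 D. Substituting D(t) from the Streeter–Phelps equation and solving for t gives
t_c = ln[(k_2/k_1)(1 − D₀(k_2−k_1)/(k_1 L₀))] / (k_2−k_1).
Here k_2−k_1 = 0.2670 d⁻¹ and 1 − D₀(k_2−k_1)/(k_1 L₀) = 1 − 2.23×0.2670/(0.112×41.9) = 0.8731, so
t_c = ln(3.384 × 0.8731) / 0.2670 = 1.083 / 0.2670 = 4.058 d.
L(t_c) = L₀ e^(−k_1 t_c) = 41.9 × 0.6348 = 26.60 mg/L, and at the critical point k_2 D_c = k_1 L, so D_c = (0.112/0.379) × 26.60 = 7.860 mg/L.

t_c ≈ 4.06 d; D_c ≈ 7.86 mg/L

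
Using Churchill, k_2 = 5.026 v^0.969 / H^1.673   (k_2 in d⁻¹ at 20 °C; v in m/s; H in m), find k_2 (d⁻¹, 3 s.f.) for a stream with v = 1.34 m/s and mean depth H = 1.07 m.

k_2 ≈ 5.96 d⁻¹

k_2 = 5.026 × 1.34^0.969 / 1.07^1.673 = 5.026 × 1.328 / 1.120 = 5.960 d⁻¹.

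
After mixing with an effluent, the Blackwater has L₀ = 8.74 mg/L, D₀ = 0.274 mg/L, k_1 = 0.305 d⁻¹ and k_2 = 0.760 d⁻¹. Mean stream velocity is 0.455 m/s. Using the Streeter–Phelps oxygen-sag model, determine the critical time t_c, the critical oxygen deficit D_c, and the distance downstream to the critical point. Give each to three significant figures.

At the critical point dD/dt = 0, so k_1 L₀ e^(−k_1 t) = k_2 D. Substituting D(t) from the Streeter–Phelps equation and solving for t gives
t_c = ln[(k_2/k_1)(1 − D₀(k_2−k_1)/(k_1 L₀))] / (k_2−k_1).
Here k_2−k_1 = 0.4550 d⁻¹ and 1 − D₀(k_2−k_1)/(k_1 L₀) = 1 − 0.274×0.4550/(0.305×8.74) = 0.9532, so
t_c = ln(2.492 × 0.9532) / 0.4550 = 0.8651 / 0.4550 = 1.901 d.
D_c = (k_1/k_2) L₀ e^(−k_1 t_c) = (0.305/0.760) × 8.74 × e^(−0.305×1.901) = 0.4013 × 8.74 × 0.5599 = 1.964 mg/L.
x_c = v t_c = 0.455 m/s × 1.901 d × 86400 s/d = 74750 m ≈ 74.7 km.

t_c ≈ 1.90 d; D_c ≈ 1.96 mg/L; x_c ≈ 74.7 km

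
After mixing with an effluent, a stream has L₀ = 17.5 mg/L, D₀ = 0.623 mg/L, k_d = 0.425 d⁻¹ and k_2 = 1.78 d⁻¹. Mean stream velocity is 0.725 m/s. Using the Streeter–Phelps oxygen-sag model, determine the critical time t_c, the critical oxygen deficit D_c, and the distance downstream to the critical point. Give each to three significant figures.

With k_2/k_d = 4.188 and 1 − D₀(k_2−k_d)/(k_d L₀) = 0.8865,
t_c = ln(4.188 × 0.8865) / (1.78 − 0.425) = ln(3.713) / 1.355 = 1.312/1.355 = 0.9681 d.
L(t_c) = L₀ e^(−k_d t_c) = 17.5 × 0.6627 = 11.60 mg/L, and at the critical point k_2 D_c = k_d L, so D_c = (0.425/1.78) × 11.60 = 2.769 mg/L.
x_c = v t_c = 0.725 m/s × 0.9681 d × 86400 s/d = 60640 m ≈ 60.6 km.

t_c ≈ 0.968 d; D_c ≈ 2.77 mg/L; x_c ≈ 60.6 km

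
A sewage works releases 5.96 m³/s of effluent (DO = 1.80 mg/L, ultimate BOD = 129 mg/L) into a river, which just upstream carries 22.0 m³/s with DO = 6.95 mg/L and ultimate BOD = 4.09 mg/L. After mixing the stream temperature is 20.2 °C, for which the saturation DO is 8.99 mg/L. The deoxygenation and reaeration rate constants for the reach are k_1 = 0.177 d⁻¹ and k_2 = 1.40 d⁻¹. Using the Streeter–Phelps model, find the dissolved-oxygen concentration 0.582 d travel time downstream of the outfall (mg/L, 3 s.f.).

Mixed DO = (22.0×6.95 + 5.96×1.80)/(22.0+5.96) = 163.6/27.96 = 5.852 mg/L.
Mixed L₀ = (22.0×4.09 + 5.96×129)/(27.96) = 858.8/27.96 = 30.72 mg/L.
Initial deficit D₀ = C_s − DO₀ = 8.99 − 5.852 = 3.138 mg/L.
D(0.582) = [0.177×30.72/(1.40−0.177)](e^(−0.177×0.582) − e^(−1.40×0.582)) + 3.138 e^(−1.40×0.582)
= 4.445 × (0.9021 − 0.4427) + 3.138 × 0.4427 = 3.431 mg/L.
DO = 8.99 − 3.431 = 5.559 mg/L.

DO ≈ 5.56 mg/L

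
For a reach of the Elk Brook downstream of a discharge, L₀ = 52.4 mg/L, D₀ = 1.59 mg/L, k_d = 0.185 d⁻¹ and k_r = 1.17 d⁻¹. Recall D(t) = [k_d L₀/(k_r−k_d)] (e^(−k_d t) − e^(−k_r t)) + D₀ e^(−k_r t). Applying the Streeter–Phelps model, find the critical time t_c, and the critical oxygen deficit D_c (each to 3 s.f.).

t_c ≈ 1.69 d; D_c ≈ 6.06 mg/L

At the critical point dD/dt = 0, so k_d L₀ e^(−k_d t) = k_r D. Substituting D(t) from the Streeter–Phelps equation and solving for t gives
t_c = ln[(k_r/k_d)(1 − D₀(k_r−k_d)/(k_d L₀))] / (k_r−k_d).
Here k_r−k_d = 0.9850 d⁻¹ and 1 − D₀(k_r−k_d)/(k_d L₀) = 1 − 1.59×0.9850/(0.185×52.4) = 0.8384, so
t_c = ln(6.324 × 0.8384) / 0.9850 = 1.668 / 0.9850 = 1.694 d.
L(t_c) = L₀ e^(−k_d t_c) = 52.4 × 0.7310 = 38.31 mg/L, and at the critical point k_r D_c = k_d L, so D_c = (0.185/1.17) × 38.31 = 6.057 mg/L.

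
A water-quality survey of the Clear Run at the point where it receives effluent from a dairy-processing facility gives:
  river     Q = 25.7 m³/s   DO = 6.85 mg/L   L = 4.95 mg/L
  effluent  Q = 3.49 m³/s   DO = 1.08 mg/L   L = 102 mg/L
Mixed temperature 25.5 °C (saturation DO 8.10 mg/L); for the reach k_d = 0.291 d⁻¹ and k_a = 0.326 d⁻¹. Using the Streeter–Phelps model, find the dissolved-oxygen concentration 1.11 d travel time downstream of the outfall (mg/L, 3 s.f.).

DO ≈ 2.95 mg/L

Mixed DO = (25.7×6.85 + 3.49×1.08)/(25.7+3.49) = 179.8/29.19 = 6.160 mg/L.
Mixed L₀ = (25.7×4.95 + 3.49×102)/(29.19) = 483.2/29.19 = 16.55 mg/L.
Initial deficit D₀ = C_s − DO₀ = 8.10 − 6.160 = 1.940 mg/L.
D(1.11) = [0.291×16.55/(0.326−0.291)](e^(−0.291×1.11) − e^(−0.326×1.11)) + 1.940 e^(−0.326×1.11)
= 137.6 × (0.7240 − 0.6964) + 1.940 × 0.6964 = 5.148 mg/L.
DO = 8.10 − 5.148 = 2.952 mg/L.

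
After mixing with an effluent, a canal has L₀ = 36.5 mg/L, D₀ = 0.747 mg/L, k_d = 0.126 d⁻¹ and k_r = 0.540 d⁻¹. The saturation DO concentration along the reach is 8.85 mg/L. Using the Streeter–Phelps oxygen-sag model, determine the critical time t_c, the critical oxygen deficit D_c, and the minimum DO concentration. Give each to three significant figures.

At the critical point dD/dt = 0, so k_d L₀ e^(−k_d t) = k_r D. Substituting D(t) from the Streeter–Phelps equation and solving for t gives
t_c = ln[(k_r/k_d)(1 − D₀(k_r−k_d)/(k_d L₀))] / (k_r−k_d).
Here k_r−k_d = 0.4140 d⁻¹ and 1 − D₀(k_r−k_d)/(k_d L₀) = 1 − 0.747×0.4140/(0.126×36.5) = 0.9328, so
t_c = ln(4.286 × 0.9328) / 0.4140 = 1.386 / 0.4140 = 3.347 d.
D_c = (k_d/k_r) L₀ e^(−k_d t_c) = (0.126/0.540) × 36.5 × e^(−0.126×3.347) = 0.2333 × 36.5 × 0.6559 = 5.586 mg/L.
Minimum DO = C_s − D_c = 8.85 − 5.586 = 3.264 mg/L.

t_c ≈ 3.35 d; D_c ≈ 5.59 mg/L; min DO ≈ 3.26 mg/L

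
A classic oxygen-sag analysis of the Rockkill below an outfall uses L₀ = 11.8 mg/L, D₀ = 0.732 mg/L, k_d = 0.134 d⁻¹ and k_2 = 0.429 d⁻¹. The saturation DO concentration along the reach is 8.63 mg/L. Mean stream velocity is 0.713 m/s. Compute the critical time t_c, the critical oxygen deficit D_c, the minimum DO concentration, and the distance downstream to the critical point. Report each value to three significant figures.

t_c ≈ 3.45 d; D_c ≈ 2.32 mg/L; min DO ≈ 6.31 mg/L; x_c ≈ 212 km

At the critical point dD/dt = 0, so k_d L₀ e^(−k_d t) = k_2 D. Substituting D(t) from the Streeter–Phelps equation and solving for t gives
t_c = ln[(k_2/k_d)(1 − D₀(k_2−k_d)/(k_d L₀))] / (k_2−k_d).
Here k_2−k_d = 0.2950 d⁻¹ and 1 − D₀(k_2−k_d)/(k_d L₀) = 1 − 0.732×0.2950/(0.134×11.8) = 0.8634, so
t_c = ln(3.201 × 0.8634) / 0.2950 = 1.017 / 0.2950 = 3.447 d.
L(t_c) = L₀ e^(−k_d t_c) = 11.8 × 0.6301 = 7.435 mg/L, and at the critical point k_2 D_c = k_d L, so D_c = (0.134/0.429) × 7.435 = 2.322 mg/L.
Minimum DO = C_s − D_c = 8.63 − 2.322 = 6.308 mg/L.
x_c = v t_c = 0.713 m/s × 3.447 d × 86400 s/d = 212300 m ≈ 212 km.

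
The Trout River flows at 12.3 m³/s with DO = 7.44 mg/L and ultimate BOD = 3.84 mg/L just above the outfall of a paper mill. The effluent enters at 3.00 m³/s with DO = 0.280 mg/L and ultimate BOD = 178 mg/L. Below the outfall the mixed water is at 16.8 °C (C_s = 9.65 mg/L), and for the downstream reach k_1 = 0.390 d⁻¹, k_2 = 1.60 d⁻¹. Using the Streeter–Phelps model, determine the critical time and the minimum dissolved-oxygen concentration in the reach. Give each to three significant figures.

t_c ≈ 0.878 d; minimum DO ≈ 3.07 mg/L

Mixed DO = (12.3×7.44 + 3.00×0.280)/(12.3+3.00) = 92.35/15.30 = 6.036 mg/L.
Mixed L₀ = (12.3×3.84 + 3.00×178)/(15.30) = 581.2/15.30 = 37.99 mg/L.
Initial deficit D₀ = C_s − DO₀ = 9.65 − 6.036 = 3.614 mg/L.
t_c = (1/1.210) ln[(1.60/0.390)(1 − 3.614×1.210/(0.390×37.99))] = 0.8264 × ln(2.892) = 0.8776 d.
D_c = (0.390/1.60) × 37.99 × e^(−0.390×0.8776) = 0.2437 × 37.99 × 0.7102 = 6.576 mg/L.
Minimum DO = 9.65 − 6.576 = 3.074 mg/L.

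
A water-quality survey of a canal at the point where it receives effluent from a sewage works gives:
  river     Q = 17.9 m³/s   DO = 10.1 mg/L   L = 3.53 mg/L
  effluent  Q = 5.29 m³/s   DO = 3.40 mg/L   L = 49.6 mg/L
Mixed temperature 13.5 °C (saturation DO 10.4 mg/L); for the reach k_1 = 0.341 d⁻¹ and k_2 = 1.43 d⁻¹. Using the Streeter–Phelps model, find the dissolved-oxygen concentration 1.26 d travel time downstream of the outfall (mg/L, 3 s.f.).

Mixed DO = (17.9×10.1 + 5.29×3.40)/(17.9+5.29) = 198.8/23.19 = 8.572 mg/L.
Mixed L₀ = (17.9×3.53 + 5.29×49.6)/(23.19) = 325.6/23.19 = 14.04 mg/L.
Initial deficit D₀ = C_s − DO₀ = 10.4 − 8.572 = 1.828 mg/L.
D(1.26) = [0.341×14.04/(1.43−0.341)](e^(−0.341×1.26) − e^(−1.43×1.26)) + 1.828 e^(−1.43×1.26)
= 4.396 × (0.6507 − 0.1650) + 1.828 × 0.1650 = 2.437 mg/L.
DO = 10.4 − 2.437 = 7.963 mg/L.

DO ≈ 7.96 mg/L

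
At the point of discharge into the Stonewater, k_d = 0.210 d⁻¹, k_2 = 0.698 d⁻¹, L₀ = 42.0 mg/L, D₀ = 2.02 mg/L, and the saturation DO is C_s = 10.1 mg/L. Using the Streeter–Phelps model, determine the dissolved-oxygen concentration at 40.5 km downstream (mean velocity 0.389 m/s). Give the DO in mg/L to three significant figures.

DO ≈ 2.99 mg/L

Travel time t = x/v = 40.5 km / (0.389 m/s) = 40500 m / 0.389 m/s = 104100 s = 1.205 d.
k_d L₀/(k_2−k_d) = 0.210×42.0/(0.698−0.210) = 8.820/0.4880 = 18.07 mg/L.
e^(−k_d t) = e^(−0.210×1.205) = 0.7764; e^(−k_2 t) = e^(−0.698×1.205) = 0.4312.
D = 18.07 × (0.7764 − 0.4312) + 2.02 × 0.4312 = 6.239 + 0.8711 = 7.110 mg/L.
DO = C_s − D = 10.1 − 7.110 = 2.990 mg/L.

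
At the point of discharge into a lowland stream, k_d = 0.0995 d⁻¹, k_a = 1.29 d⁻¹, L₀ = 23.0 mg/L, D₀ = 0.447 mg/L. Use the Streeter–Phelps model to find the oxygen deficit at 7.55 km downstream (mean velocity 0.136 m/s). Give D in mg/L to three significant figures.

D ≈ 1.16 mg/L

Travel time t = x/v = 7.55 km / (0.136 m/s) = 7550 m / 0.136 m/s = 55510 s = 0.6425 d.
k_d L₀/(k_a−k_d) = 0.0995×23.0/(1.29−0.0995) = 2.288/1.191 = 1.922 mg/L.
e^(−k_d t) = e^(−0.0995×0.6425) = 0.9381; e^(−k_a t) = e^(−1.29×0.6425) = 0.4365.
D = 1.922 × (0.9381 − 0.4365) + 0.447 × 0.4365 = 0.9641 + 0.1951 = 1.159 mg/L.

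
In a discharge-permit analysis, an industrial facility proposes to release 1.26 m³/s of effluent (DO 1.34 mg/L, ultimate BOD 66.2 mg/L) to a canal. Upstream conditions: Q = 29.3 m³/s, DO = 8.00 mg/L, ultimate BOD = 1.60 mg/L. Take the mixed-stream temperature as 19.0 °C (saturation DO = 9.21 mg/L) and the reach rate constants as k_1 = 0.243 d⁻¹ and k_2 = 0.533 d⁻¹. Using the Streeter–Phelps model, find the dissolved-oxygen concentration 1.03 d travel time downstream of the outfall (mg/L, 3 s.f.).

Mixed DO = (29.3×8.00 + 1.26×1.34)/(29.3+1.26) = 236.1/30.56 = 7.725 mg/L.
Mixed L₀ = (29.3×1.60 + 1.26×66.2)/(30.56) = 130.3/30.56 = 4.263 mg/L.
Initial deficit D₀ = C_s − DO₀ = 9.21 − 7.725 = 1.485 mg/L.
D(1.03) = [0.243×4.263/(0.533−0.243)](e^(−0.243×1.03) − e^(−0.533×1.03)) + 1.485 e^(−0.533×1.03)
= 3.573 × (0.7786 − 0.5775) + 1.485 × 0.5775 = 1.576 mg/L.
DO = 9.21 − 1.576 = 7.634 mg/L.

DO ≈ 7.63 mg/L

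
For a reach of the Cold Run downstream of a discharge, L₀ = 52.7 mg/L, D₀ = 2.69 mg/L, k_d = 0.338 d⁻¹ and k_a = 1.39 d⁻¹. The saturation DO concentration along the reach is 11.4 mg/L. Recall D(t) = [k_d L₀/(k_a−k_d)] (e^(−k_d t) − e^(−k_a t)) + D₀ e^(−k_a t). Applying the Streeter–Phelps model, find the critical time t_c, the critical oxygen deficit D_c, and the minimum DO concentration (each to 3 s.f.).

t_c ≈ 1.18 d; D_c ≈ 8.60 mg/L; min DO ≈ 2.80 mg/L

t_c = [1/(k_a−k_d)] ln[(k_a/k_d)(1 − D₀(k_a−k_d)/(k_d L₀))]
= [1/(1.39−0.338)] ln[(1.39/0.338)(1 − 2.69×1.052/(0.338×52.7))]
= (1/1.052) ln[4.112 × 0.8411] = 0.9506 × ln(3.459) = 0.9506 × 1.241 = 1.180 d.
D_c = (k_d/k_a) L₀ e^(−k_d t_c) = (0.338/1.39) × 52.7 × e^(−0.338×1.180) = 0.2432 × 52.7 × 0.6712 = 8.601 mg/L.
Minimum DO = C_s − D_c = 11.4 − 8.601 = 2.799 mg/L.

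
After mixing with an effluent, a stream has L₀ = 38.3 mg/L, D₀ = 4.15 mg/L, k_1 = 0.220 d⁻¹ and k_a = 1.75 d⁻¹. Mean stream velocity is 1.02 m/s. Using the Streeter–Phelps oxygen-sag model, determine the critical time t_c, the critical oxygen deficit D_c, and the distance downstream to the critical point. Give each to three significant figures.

t_c ≈ 0.440 d; D_c ≈ 4.37 mg/L; x_c ≈ 38.8 km

t_c = [1/(k_a−k_1)] ln[(k_a/k_1)(1 − D₀(k_a−k_1)/(k_1 L₀))]
= [1/(1.75−0.220)] ln[(1.75/0.220)(1 − 4.15×1.530/(0.220×38.3))]
= (1/1.530) ln[7.955 × 0.2464] = 0.6536 × ln(1.960) = 0.6536 × 0.6731 = 0.4399 d.
D_c = (k_1/k_a) L₀ e^(−k_1 t_c) = (0.220/1.75) × 38.3 × e^(−0.220×0.4399) = 0.1257 × 38.3 × 0.9077 = 4.371 mg/L.
x_c = v t_c = 1.02 m/s × 0.4399 d × 86400 s/d = 38770 m ≈ 38.8 km.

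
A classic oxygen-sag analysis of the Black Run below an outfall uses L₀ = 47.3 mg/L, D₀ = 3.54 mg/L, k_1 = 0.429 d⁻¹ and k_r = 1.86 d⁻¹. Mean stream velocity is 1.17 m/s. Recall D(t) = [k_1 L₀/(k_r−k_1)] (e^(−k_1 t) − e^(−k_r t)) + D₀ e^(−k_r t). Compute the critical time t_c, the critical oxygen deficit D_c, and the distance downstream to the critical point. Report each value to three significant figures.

t_c ≈ 0.824 d; D_c ≈ 7.66 mg/L; x_c ≈ 83.3 km

With k_r/k_1 = 4.336 and 1 − D₀(k_r−k_1)/(k_1 L₀) = 0.7504,
t_c = ln(4.336 × 0.7504) / (1.86 − 0.429) = ln(3.253) / 1.431 = 1.180/1.431 = 0.8244 d.
D_c = (k_1/k_r) L₀ e^(−k_1 t_c) = (0.429/1.86) × 47.3 × e^(−0.429×0.8244) = 0.2306 × 47.3 × 0.7021 = 7.660 mg/L.
x_c = v t_c = 1.17 m/s × 0.8244 d × 86400 s/d = 83330 m ≈ 83.3 km.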